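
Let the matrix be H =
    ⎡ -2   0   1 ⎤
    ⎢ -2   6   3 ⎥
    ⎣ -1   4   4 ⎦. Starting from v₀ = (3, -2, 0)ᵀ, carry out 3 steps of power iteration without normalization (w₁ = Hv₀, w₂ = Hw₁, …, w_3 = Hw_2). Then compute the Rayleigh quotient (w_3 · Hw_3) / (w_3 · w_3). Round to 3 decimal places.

w1 = Hv₀ = (-6, -18, -11)
w2 = Hw1 = (1, -129, -110)
w3 = Hw2 = (-112, -1106, -957)
Hw3 = (-733, -9283, -8140)
w3·Hw3 = (-112)·(-733) + (-1106)·(-9283) + (-957)·(-8140) = 18139074; w3·w3 = (-112)·(-112) + (-1106)·(-1106) + (-957)·(-957) = 2151629
λ ≈ 18139074/2151629 = 8.430

8.430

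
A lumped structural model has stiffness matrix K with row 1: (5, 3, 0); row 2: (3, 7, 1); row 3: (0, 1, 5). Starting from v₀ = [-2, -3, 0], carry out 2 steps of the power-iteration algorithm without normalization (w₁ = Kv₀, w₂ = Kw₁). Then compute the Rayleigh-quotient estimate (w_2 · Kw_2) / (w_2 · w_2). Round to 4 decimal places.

λ ≈ 9.3050

w1 = Kv₀ = (5·(-2) + 3·(-3) + 0·0; 3·(-2) + 7·(-3) + 1·0; 0·(-2) + 1·(-3) + 5·0) = (-19, -27, -3)
w2 = Kw1 = (5·(-19) + 3·(-27) + 0·(-3); 3·(-19) + 7·(-27) + 1·(-3); 0·(-19) + 1·(-27) + 5·(-3)) = (-176, -249, -42)
Kw2 = (-1627, -2313, -459)
w2·Kw2 = (-176)·(-1627) + (-249)·(-2313) + (-42)·(-459) = 881567; w2·w2 = (-176)·(-176) + (-249)·(-249) + (-42)·(-42) = 94741
λ ≈ 881567/94741 = 9.3050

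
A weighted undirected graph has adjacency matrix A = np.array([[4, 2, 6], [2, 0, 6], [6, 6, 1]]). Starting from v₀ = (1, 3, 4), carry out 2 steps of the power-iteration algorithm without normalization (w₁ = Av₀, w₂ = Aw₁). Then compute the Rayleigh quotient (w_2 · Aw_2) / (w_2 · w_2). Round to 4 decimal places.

w1 = Av₀ = (34, 26, 28)
w2 = Aw1 = (356, 236, 388)
Aw2 = (4224, 3040, 3940)
w2·Aw2 = 356·4224 + 236·3040 + 388·3940 = 3749904; w2·w2 = 356·356 + 236·236 + 388·388 = 332976
λ ≈ 3749904/332976 = 11.2618

λ ≈ 11.2618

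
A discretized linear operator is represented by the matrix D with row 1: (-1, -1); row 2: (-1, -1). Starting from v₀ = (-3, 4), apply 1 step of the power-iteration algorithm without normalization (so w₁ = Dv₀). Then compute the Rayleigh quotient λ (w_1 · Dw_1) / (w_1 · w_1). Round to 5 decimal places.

w1 = Dv₀ = ((-1)·(-3) + (-1)·4; (-1)·(-3) + (-1)·4) = (-1, -1)
Dw1 = (2, 2)
w1·Dw1 = (-1)·2 + (-1)·2 = -4; w1·w1 = (-1)·(-1) + (-1)·(-1) = 2
λ ≈ -4/2 = -2.00000

-2.00000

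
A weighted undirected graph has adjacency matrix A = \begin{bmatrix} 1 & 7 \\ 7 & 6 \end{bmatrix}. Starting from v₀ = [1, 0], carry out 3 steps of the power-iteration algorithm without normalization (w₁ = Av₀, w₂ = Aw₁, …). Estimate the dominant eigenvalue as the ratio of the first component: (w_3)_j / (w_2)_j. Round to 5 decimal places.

λ ≈ 7.86000

w1 = Av₀ = (1·1 + 7·0; 7·1 + 6·0) = (1, 7)
w2 = Aw1 = (1·1 + 7·7; 7·1 + 6·7) = (50, 49)
w3 = Aw2 = (393, 644)
Ratio at component: 393 / 50 = 7.86000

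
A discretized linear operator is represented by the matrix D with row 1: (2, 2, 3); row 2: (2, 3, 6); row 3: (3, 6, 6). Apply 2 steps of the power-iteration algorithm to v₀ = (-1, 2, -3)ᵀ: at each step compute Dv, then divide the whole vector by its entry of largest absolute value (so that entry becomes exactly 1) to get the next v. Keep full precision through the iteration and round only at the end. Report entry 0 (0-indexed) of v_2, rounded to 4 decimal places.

0.4340

Dv0 = (-7.00000, -14.00000, -9.00000); divide by -14.00000 → v1 = (0.50000, 1.00000, 0.64286)
Dv1 = (4.92857, 7.85714, 11.35714); divide by 11.35714 → v2 = (0.43396, 0.69182, 1.00000)
Requested entry of v2: -69/-159 = 0.4340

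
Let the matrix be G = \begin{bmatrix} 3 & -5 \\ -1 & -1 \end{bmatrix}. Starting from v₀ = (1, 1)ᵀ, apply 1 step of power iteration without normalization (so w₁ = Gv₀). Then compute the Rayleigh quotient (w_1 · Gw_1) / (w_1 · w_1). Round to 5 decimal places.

w1 = Gv₀ = (3·1 + (-5)·1; (-1)·1 + (-1)·1) = (-2, -2)
Gw1 = (4, 4)
w1·Gw1 = (-2)·4 + (-2)·4 = -16; w1·w1 = (-2)·(-2) + (-2)·(-2) = 8
λ ≈ -16/8 = -2.00000

-2.00000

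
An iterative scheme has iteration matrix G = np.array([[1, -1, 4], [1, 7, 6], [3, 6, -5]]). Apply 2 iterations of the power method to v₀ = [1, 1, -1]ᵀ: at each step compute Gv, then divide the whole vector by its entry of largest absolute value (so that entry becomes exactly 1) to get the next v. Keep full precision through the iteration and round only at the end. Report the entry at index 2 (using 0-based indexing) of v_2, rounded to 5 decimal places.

-0.74468

Gv0 = (-4.000000, 2.000000, 14.000000); divide by 14.000000 → v1 = (-0.285714, 0.142857, 1.000000)
Gv1 = (3.571429, 6.714286, -5.000000); divide by 6.714286 → v2 = (0.531915, 1.000000, -0.744681)
Requested entry of v2: -70/94 = -0.74468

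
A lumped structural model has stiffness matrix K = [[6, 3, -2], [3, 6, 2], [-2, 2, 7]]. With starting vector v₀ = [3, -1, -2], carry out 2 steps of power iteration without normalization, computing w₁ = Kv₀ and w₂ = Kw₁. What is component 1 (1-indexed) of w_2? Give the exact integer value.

w1 = Kv₀ = (6·3 + 3·(-1) + (-2)·(-2); 3·3 + 6·(-1) + 2·(-2); (-2)·3 + 2·(-1) + 7·(-2)) = (19, -1, -22)
w2 = Kw1 = (6·19 + 3·(-1) + (-2)·(-22); 3·19 + 6·(-1) + 2·(-22); (-2)·19 + 2·(-1) + 7·(-22)) = (155, 7, -194)
The requested component of w2 is 155.

155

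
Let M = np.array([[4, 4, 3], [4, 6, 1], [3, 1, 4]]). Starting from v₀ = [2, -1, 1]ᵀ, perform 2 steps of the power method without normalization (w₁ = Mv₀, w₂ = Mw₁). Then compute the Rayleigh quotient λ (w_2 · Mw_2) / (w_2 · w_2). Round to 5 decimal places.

w1 = Mv₀ = (7, 3, 9)
w2 = Mw1 = (67, 55, 60)
Mw2 = (668, 658, 496)
w2·Mw2 = 67·668 + 55·658 + 60·496 = 110706; w2·w2 = 67·67 + 55·55 + 60·60 = 11114
λ ≈ 110706/11114 = 9.96095

λ ≈ 9.96095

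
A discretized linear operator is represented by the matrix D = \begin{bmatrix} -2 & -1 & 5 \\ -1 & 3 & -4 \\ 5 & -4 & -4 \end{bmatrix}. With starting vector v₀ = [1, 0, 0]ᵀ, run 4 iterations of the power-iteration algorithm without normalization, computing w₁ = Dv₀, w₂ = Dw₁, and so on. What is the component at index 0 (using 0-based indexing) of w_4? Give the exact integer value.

w1 = Dv₀ = ((-2)·1 + (-1)·0 + 5·0; (-1)·1 + 3·0 + (-4)·0; 5·1 + (-4)·0 + (-4)·0) = (-2, -1, 5)
w2 = Dw1 = ((-2)·(-2) + (-1)·(-1) + 5·5; (-1)·(-2) + 3·(-1) + (-4)·5; 5·(-2) + (-4)·(-1) + (-4)·5) = (30, -21, -26)
w3 = Dw2 = (-169, 11, 338)
w4 = Dw3 = (2017, -1150, -2241)
The requested component of w4 is 2017.

2017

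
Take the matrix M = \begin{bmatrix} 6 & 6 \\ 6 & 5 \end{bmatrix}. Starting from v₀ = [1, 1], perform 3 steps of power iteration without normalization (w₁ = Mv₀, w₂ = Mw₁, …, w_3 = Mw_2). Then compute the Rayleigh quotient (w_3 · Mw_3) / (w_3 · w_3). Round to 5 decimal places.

w1 = Mv₀ = (12, 11)
w2 = Mw1 = (138, 127)
w3 = Mw2 = (1590, 1463)
Mw3 = (18318, 16855)
w3·Mw3 = 1590·18318 + 1463·16855 = 53784485; w3·w3 = 1590·1590 + 1463·1463 = 4668469
λ ≈ 53784485/4668469 = 11.52080

λ ≈ 11.52080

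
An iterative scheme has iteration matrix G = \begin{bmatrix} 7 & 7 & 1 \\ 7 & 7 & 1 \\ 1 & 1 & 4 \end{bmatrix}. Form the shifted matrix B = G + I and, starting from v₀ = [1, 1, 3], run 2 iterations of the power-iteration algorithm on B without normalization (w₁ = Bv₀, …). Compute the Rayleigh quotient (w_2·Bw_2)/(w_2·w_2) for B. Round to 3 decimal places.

μ ≈ 14.958

B = G + I has rows (8, 7, 1); (7, 8, 1); (1, 1, 5)
w1 = Bv₀ = (8·1 + 7·1 + 1·3; 7·1 + 8·1 + 1·3; 1·1 + 1·1 + 5·3) = (18, 18, 17)
w2 = Bw1 = (8·18 + 7·18 + 1·17; 7·18 + 8·18 + 1·17; 1·18 + 1·18 + 5·17) = (287, 287, 121)
Bw2 = (4426, 4426, 1179)
w2·Bw2 = 2683183; w2·w2 = 179379; μ ≈ 2683183/179379 = 14.958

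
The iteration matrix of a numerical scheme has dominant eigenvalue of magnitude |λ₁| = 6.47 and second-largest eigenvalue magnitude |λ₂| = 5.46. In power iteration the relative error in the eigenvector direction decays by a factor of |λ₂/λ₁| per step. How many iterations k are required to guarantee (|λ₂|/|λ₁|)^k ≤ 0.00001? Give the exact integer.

|λ₂/λ₁| = 5.46/6.47 = 0.84389
Need k ≥ ln(0.00001) / ln(0.84389) = -11.5129 / -0.1697 ≈ 67.832
Smallest integer k satisfying the bound: 68

68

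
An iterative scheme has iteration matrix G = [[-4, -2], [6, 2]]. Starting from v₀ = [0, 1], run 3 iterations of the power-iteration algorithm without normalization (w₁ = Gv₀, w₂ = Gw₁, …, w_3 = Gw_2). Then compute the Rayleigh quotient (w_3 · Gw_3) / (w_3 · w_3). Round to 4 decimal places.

w1 = Gv₀ = ((-4)·0 + (-2)·1; 6·0 + 2·1) = (-2, 2)
w2 = Gw1 = ((-4)·(-2) + (-2)·2; 6·(-2) + 2·2) = (4, -8)
w3 = Gw2 = (0, 8)
Gw3 = (-16, 16)
w3·Gw3 = 0·(-16) + 8·16 = 128; w3·w3 = 0·0 + 8·8 = 64
λ ≈ 128/64 = 2.0000

2.0000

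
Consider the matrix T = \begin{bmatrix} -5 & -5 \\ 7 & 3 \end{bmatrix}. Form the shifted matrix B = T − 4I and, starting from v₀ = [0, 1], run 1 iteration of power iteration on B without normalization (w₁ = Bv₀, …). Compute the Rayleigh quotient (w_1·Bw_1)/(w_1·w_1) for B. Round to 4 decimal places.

-8.3077

B = T − 4I has rows (-9, -5); (7, -1)
w1 = Bv₀ = (-5, -1)
Bw1 = (50, -34)
w1·Bw1 = -216; w1·w1 = 26; μ ≈ -216/26 = -8.3077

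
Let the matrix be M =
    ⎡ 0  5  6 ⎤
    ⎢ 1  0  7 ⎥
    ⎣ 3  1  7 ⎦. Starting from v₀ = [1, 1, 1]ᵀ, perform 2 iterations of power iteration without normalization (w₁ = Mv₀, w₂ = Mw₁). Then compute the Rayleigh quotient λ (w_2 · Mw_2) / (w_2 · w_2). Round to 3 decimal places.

w1 = Mv₀ = (11, 8, 11)
w2 = Mw1 = (106, 88, 118)
Mw2 = (1148, 932, 1232)
w2·Mw2 = 106·1148 + 88·932 + 118·1232 = 349080; w2·w2 = 106·106 + 88·88 + 118·118 = 32904
λ ≈ 349080/32904 = 10.609

λ ≈ 10.609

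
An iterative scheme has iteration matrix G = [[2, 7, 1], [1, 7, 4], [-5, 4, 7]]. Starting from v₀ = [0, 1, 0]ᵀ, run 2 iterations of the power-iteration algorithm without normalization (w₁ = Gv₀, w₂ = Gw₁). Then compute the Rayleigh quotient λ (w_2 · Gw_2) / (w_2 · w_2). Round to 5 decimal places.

w1 = Gv₀ = (2·0 + 7·1 + 1·0; 1·0 + 7·1 + 4·0; (-5)·0 + 4·1 + 7·0) = (7, 7, 4)
w2 = Gw1 = (2·7 + 7·7 + 1·4; 1·7 + 7·7 + 4·4; (-5)·7 + 4·7 + 7·4) = (67, 72, 21)
Gw2 = (659, 655, 100)
w2·Gw2 = 67·659 + 72·655 + 21·100 = 93413; w2·w2 = 67·67 + 72·72 + 21·21 = 10114
λ ≈ 93413/10114 = 9.23601

9.23601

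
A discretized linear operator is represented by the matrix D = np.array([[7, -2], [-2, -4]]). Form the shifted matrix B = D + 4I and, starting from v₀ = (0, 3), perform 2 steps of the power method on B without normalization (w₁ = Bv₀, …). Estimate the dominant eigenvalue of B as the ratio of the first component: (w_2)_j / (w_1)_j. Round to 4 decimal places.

B = D + 4I has rows (11, -2); (-2, 0)
w1 = Bv₀ = (11·0 + (-2)·3; (-2)·0 + 0·3) = (-6, 0)
w2 = Bw1 = (11·(-6) + (-2)·0; (-2)·(-6) + 0·0) = (-66, 12)
Ratio: -66/-6 = 11.0000

μ ≈ 11.0000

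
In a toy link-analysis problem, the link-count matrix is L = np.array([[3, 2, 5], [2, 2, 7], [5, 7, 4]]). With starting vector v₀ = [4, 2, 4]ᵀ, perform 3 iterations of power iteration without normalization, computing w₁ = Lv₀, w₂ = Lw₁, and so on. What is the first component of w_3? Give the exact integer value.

5618

w1 = Lv₀ = (36, 40, 50)
w2 = Lw1 = (438, 502, 660)
w3 = Lw2 = (5618, 6500, 8344)
The requested component of w3 is 5618.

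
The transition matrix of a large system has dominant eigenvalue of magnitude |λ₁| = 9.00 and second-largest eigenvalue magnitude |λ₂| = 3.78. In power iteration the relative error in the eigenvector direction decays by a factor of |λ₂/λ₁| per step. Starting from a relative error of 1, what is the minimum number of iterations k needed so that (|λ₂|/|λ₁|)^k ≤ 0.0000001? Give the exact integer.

19

|λ₂/λ₁| = 3.78/9.00 = 0.42000
Need k ≥ ln(0.0000001) / ln(0.42000) = -16.1181 / -0.8675 ≈ 18.580
Smallest integer k satisfying the bound: 19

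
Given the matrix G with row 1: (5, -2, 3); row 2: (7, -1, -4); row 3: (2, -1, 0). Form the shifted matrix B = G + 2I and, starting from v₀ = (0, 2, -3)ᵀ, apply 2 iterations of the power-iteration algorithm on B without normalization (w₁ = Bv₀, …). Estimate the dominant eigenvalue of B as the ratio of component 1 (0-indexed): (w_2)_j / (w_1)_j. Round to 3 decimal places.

B = G + 2I has rows (7, -2, 3); (7, 1, -4); (2, -1, 2)
w1 = Bv₀ = (-13, 14, -8)
w2 = Bw1 = (-143, -45, -56)
Ratio: -45/14 = -3.214

-3.214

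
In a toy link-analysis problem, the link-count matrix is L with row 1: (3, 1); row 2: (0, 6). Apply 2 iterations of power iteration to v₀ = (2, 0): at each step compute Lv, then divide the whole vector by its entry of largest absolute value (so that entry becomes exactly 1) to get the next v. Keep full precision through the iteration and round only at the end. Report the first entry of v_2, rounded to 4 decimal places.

1.0000

Lv0 = (6.00000, 0.00000); divide by 6.00000 → v1 = (1.00000, 0.00000)
Lv1 = (3.00000, 0.00000); divide by 3.00000 → v2 = (1.00000, 0.00000)
Requested entry of v2: 18/18 = 1.0000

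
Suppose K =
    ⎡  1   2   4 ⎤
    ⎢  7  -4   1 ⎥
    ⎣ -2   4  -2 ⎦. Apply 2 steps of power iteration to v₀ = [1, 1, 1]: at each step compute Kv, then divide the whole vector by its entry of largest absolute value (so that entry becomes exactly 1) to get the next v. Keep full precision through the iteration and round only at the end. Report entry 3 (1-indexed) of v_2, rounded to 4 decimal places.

0.0606

Kv0 = (7.00000, 4.00000, 0.00000); divide by 7.00000 → v1 = (1.00000, 0.57143, 0.00000)
Kv1 = (2.14286, 4.71429, 0.28571); divide by 4.71429 → v2 = (0.45455, 1.00000, 0.06061)
Requested entry of v2: 2/33 = 0.0606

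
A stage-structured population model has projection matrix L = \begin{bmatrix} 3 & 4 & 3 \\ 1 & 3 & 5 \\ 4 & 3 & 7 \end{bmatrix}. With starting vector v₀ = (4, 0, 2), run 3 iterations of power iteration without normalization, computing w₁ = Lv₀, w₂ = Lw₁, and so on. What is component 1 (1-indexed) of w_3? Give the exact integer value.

w1 = Lv₀ = (18, 14, 30)
w2 = Lw1 = (200, 210, 324)
w3 = Lw2 = (2412, 2450, 3698)
The requested component of w3 is 2412.

2412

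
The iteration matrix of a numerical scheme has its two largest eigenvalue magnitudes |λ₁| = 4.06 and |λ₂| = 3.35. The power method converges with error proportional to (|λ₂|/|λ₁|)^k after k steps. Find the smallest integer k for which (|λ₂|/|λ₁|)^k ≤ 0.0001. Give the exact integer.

48

|λ₂/λ₁| = 3.35/4.06 = 0.82512
Need k ≥ ln(0.0001) / ln(0.82512) = -9.2103 / -0.1922 ≈ 47.915
Smallest integer k satisfying the bound: 48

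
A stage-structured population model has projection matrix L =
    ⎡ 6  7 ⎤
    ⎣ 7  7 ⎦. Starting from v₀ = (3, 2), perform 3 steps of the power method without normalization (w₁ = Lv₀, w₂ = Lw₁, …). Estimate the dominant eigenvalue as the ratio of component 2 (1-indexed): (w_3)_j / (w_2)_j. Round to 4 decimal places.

w1 = Lv₀ = (32, 35)
w2 = Lw1 = (437, 469)
w3 = Lw2 = (5905, 6342)
Ratio at component: 6342 / 469 = 13.5224

λ ≈ 13.5224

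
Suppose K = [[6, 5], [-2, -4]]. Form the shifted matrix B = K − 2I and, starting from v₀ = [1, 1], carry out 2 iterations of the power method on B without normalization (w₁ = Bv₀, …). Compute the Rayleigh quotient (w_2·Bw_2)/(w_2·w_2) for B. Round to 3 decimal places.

μ ≈ -6.218

B = K − 2I has rows (4, 5); (-2, -6)
w1 = Bv₀ = (4·1 + 5·1; (-2)·1 + (-6)·1) = (9, -8)
w2 = Bw1 = (4·9 + 5·(-8); (-2)·9 + (-6)·(-8)) = (-4, 30)
Bw2 = (134, -172)
w2·Bw2 = -5696; w2·w2 = 916; μ ≈ -5696/916 = -6.218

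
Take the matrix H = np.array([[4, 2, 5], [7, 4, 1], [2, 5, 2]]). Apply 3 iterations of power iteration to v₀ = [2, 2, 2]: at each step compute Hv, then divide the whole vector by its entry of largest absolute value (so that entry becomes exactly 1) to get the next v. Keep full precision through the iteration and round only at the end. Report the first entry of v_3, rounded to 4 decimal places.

Hv0 = (22.00000, 24.00000, 18.00000); divide by 24.00000 → v1 = (0.91667, 1.00000, 0.75000)
Hv1 = (9.41667, 11.16667, 8.33333); divide by 11.16667 → v2 = (0.84328, 1.00000, 0.74627)
Hv2 = (9.10448, 10.64925, 8.17910); divide by 10.64925 → v3 = (0.85494, 1.00000, 0.76804)
Requested entry of v3: 2440/2854 = 0.8549

0.8549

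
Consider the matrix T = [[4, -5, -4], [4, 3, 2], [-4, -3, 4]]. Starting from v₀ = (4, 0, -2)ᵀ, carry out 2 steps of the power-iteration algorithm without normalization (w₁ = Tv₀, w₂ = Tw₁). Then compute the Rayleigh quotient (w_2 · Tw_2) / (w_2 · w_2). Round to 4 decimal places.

λ ≈ 7.1620

w1 = Tv₀ = (4·4 + (-5)·0 + (-4)·(-2); 4·4 + 3·0 + 2·(-2); (-4)·4 + (-3)·0 + 4·(-2)) = (24, 12, -24)
w2 = Tw1 = (4·24 + (-5)·12 + (-4)·(-24); 4·24 + 3·12 + 2·(-24); (-4)·24 + (-3)·12 + 4·(-24)) = (132, 84, -228)
Tw2 = (1020, 324, -1692)
w2·Tw2 = 132·1020 + 84·324 + (-228)·(-1692) = 547632; w2·w2 = 132·132 + 84·84 + (-228)·(-228) = 76464
λ ≈ 547632/76464 = 7.1620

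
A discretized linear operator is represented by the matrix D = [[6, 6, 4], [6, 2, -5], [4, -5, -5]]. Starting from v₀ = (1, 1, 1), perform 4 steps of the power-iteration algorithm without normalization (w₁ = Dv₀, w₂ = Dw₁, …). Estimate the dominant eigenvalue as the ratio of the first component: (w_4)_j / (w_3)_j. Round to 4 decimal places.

λ ≈ 5.8022

w1 = Dv₀ = (6·1 + 6·1 + 4·1; 6·1 + 2·1 + (-5)·1; 4·1 + (-5)·1 + (-5)·1) = (16, 3, -6)
w2 = Dw1 = (6·16 + 6·3 + 4·(-6); 6·16 + 2·3 + (-5)·(-6); 4·16 + (-5)·3 + (-5)·(-6)) = (90, 132, 79)
w3 = Dw2 = (1648, 409, -695)
w4 = Dw3 = (9562, 14181, 8022)
Ratio at component: 9562 / 1648 = 5.8022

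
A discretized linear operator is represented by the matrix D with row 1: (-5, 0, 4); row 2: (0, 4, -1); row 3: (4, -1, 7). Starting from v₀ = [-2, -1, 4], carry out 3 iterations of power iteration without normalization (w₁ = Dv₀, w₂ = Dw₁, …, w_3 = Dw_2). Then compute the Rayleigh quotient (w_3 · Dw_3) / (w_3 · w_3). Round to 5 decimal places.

w1 = Dv₀ = ((-5)·(-2) + 0·(-1) + 4·4; 0·(-2) + 4·(-1) + (-1)·4; 4·(-2) + (-1)·(-1) + 7·4) = (26, -8, 21)
w2 = Dw1 = ((-5)·26 + 0·(-8) + 4·21; 0·26 + 4·(-8) + (-1)·21; 4·26 + (-1)·(-8) + 7·21) = (-46, -53, 259)
w3 = Dw2 = (1266, -471, 1682)
Dw3 = (398, -3566, 17309)
w3·Dw3 = 1266·398 + (-471)·(-3566) + 1682·17309 = 31297192; w3·w3 = 1266·1266 + (-471)·(-471) + 1682·1682 = 4653721
λ ≈ 31297192/4653721 = 6.72520

λ ≈ 6.72520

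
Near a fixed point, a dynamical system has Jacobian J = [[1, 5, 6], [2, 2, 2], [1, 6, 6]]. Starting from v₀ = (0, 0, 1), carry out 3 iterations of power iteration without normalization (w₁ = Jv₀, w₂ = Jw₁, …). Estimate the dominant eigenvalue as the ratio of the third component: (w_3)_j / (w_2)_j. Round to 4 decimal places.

10.0741

w1 = Jv₀ = (1·0 + 5·0 + 6·1; 2·0 + 2·0 + 2·1; 1·0 + 6·0 + 6·1) = (6, 2, 6)
w2 = Jw1 = (1·6 + 5·2 + 6·6; 2·6 + 2·2 + 2·6; 1·6 + 6·2 + 6·6) = (52, 28, 54)
w3 = Jw2 = (516, 268, 544)
Ratio at component: 544 / 54 = 10.0741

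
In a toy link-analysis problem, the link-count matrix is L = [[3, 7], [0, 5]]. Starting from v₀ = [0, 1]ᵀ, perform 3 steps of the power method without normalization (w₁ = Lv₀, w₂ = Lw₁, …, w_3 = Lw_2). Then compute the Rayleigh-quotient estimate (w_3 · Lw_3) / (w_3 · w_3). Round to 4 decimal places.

5.4864

w1 = Lv₀ = (3·0 + 7·1; 0·0 + 5·1) = (7, 5)
w2 = Lw1 = (3·7 + 7·5; 0·7 + 5·5) = (56, 25)
w3 = Lw2 = (343, 125)
Lw3 = (1904, 625)
w3·Lw3 = 343·1904 + 125·625 = 731197; w3·w3 = 343·343 + 125·125 = 133274
λ ≈ 731197/133274 = 5.4864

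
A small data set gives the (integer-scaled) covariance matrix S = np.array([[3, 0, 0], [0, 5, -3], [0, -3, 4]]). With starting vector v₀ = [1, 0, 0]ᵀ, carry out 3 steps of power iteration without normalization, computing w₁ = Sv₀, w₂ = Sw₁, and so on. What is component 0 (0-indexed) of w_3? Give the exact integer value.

27

w1 = Sv₀ = (3, 0, 0)
w2 = Sw1 = (9, 0, 0)
w3 = Sw2 = (27, 0, 0)
The requested component of w3 is 27.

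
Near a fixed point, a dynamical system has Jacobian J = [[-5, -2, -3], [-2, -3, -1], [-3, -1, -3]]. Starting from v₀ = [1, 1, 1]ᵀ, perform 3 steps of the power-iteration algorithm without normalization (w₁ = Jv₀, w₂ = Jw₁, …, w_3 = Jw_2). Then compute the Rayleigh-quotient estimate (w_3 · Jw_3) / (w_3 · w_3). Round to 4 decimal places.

λ ≈ -8.1175

w1 = Jv₀ = ((-5)·1 + (-2)·1 + (-3)·1; (-2)·1 + (-3)·1 + (-1)·1; (-3)·1 + (-1)·1 + (-3)·1) = (-10, -6, -7)
w2 = Jw1 = ((-5)·(-10) + (-2)·(-6) + (-3)·(-7); (-2)·(-10) + (-3)·(-6) + (-1)·(-7); (-3)·(-10) + (-1)·(-6) + (-3)·(-7)) = (83, 45, 57)
w3 = Jw2 = (-676, -358, -465)
Jw3 = (5491, 2891, 3781)
w3·Jw3 = (-676)·5491 + (-358)·2891 + (-465)·3781 = -6505059; w3·w3 = (-676)·(-676) + (-358)·(-358) + (-465)·(-465) = 801365
λ ≈ -6505059/801365 = -8.1175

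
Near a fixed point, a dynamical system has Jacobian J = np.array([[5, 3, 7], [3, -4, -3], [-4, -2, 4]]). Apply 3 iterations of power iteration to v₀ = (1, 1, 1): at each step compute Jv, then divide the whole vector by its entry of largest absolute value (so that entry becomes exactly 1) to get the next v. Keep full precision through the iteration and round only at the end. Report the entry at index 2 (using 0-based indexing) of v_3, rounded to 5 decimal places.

Jv0 = (15.000000, -4.000000, -2.000000); divide by 15.000000 → v1 = (1.000000, -0.266667, -0.133333)
Jv1 = (3.266667, 4.466667, -4.000000); divide by 4.466667 → v2 = (0.731343, 1.000000, -0.895522)
Jv2 = (0.388060, 0.880597, -8.507463); divide by -8.507463 → v3 = (-0.045614, -0.103509, 1.000000)
Requested entry of v3: -570/-570 = 1.00000

1.00000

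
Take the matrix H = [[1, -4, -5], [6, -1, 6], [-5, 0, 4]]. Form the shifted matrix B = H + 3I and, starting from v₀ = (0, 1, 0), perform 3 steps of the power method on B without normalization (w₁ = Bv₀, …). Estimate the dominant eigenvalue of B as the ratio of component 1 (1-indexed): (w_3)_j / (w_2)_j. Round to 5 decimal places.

B = H + 3I has rows (4, -4, -5); (6, 2, 6); (-5, 0, 7)
w1 = Bv₀ = (4·0 + (-4)·1 + (-5)·0; 6·0 + 2·1 + 6·0; (-5)·0 + 0·1 + 7·0) = (-4, 2, 0)
w2 = Bw1 = (4·(-4) + (-4)·2 + (-5)·0; 6·(-4) + 2·2 + 6·0; (-5)·(-4) + 0·2 + 7·0) = (-24, -20, 20)
w3 = Bw2 = (-116, -64, 260)
Ratio: -116/-24 = 4.83333

μ ≈ 4.83333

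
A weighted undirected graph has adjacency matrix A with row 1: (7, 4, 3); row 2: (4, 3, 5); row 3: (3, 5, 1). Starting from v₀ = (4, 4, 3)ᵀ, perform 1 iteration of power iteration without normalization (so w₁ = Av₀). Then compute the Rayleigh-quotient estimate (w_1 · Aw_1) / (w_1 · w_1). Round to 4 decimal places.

12.0427

w1 = Av₀ = (53, 43, 35)
Aw1 = (648, 516, 409)
w1·Aw1 = 53·648 + 43·516 + 35·409 = 70847; w1·w1 = 53·53 + 43·43 + 35·35 = 5883
λ ≈ 70847/5883 = 12.0427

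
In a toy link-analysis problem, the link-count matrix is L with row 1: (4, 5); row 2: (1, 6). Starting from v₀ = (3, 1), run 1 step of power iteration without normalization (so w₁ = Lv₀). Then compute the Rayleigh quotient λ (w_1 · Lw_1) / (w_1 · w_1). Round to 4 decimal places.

w1 = Lv₀ = (4·3 + 5·1; 1·3 + 6·1) = (17, 9)
Lw1 = (113, 71)
w1·Lw1 = 17·113 + 9·71 = 2560; w1·w1 = 17·17 + 9·9 = 370
λ ≈ 2560/370 = 6.9189

6.9189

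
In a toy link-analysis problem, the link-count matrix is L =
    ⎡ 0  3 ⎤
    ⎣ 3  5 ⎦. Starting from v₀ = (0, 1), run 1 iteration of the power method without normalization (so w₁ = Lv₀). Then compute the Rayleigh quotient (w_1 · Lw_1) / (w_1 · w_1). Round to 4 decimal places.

w1 = Lv₀ = (0·0 + 3·1; 3·0 + 5·1) = (3, 5)
Lw1 = (15, 34)
w1·Lw1 = 3·15 + 5·34 = 215; w1·w1 = 3·3 + 5·5 = 34
λ ≈ 215/34 = 6.3235

6.3235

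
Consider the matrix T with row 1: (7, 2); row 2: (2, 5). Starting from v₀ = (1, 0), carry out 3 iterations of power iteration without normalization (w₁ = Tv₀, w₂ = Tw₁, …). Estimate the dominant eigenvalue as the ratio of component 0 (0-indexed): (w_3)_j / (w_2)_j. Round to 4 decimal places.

w1 = Tv₀ = (7·1 + 2·0; 2·1 + 5·0) = (7, 2)
w2 = Tw1 = (7·7 + 2·2; 2·7 + 5·2) = (53, 24)
w3 = Tw2 = (419, 226)
Ratio at component: 419 / 53 = 7.9057

λ ≈ 7.9057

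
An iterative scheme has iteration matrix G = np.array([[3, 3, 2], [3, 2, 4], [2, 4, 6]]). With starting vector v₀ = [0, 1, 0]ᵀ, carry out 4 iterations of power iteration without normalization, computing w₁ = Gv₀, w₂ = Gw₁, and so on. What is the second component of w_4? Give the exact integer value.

2814

w1 = Gv₀ = (3, 2, 4)
w2 = Gw1 = (23, 29, 38)
w3 = Gw2 = (232, 279, 390)
w4 = Gw3 = (2313, 2814, 3920)
The requested component of w4 is 2814.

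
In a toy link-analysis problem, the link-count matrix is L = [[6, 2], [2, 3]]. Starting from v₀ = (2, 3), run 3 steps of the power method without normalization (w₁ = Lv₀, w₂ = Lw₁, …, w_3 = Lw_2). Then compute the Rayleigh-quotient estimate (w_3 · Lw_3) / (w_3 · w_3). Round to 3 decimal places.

λ ≈ 6.999

w1 = Lv₀ = (6·2 + 2·3; 2·2 + 3·3) = (18, 13)
w2 = Lw1 = (6·18 + 2·13; 2·18 + 3·13) = (134, 75)
w3 = Lw2 = (954, 493)
Lw3 = (6710, 3387)
w3·Lw3 = 954·6710 + 493·3387 = 8071131; w3·w3 = 954·954 + 493·493 = 1153165
λ ≈ 8071131/1153165 = 6.999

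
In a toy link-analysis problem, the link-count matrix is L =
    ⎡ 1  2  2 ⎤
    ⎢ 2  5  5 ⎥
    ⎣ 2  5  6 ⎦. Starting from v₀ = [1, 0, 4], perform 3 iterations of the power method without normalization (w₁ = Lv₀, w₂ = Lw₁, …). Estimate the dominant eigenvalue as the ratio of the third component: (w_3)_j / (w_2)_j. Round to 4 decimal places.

w1 = Lv₀ = (9, 22, 26)
w2 = Lw1 = (105, 258, 284)
w3 = Lw2 = (1189, 2920, 3204)
Ratio at component: 3204 / 284 = 11.2817

11.2817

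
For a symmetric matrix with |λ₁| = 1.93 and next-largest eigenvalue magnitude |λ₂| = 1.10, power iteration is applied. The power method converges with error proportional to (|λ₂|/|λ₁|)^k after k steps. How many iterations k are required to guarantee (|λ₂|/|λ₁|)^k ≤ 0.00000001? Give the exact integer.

33

|λ₂/λ₁| = 1.10/1.93 = 0.56995
Need k ≥ ln(0.00000001) / ln(0.56995) = -18.4207 / -0.5622 ≈ 32.765
Smallest integer k satisfying the bound: 33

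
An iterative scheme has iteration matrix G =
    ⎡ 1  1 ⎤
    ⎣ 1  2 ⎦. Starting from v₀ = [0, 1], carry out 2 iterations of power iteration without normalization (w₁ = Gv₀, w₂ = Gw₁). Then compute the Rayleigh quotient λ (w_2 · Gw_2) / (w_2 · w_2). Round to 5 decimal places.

w1 = Gv₀ = (1, 2)
w2 = Gw1 = (3, 5)
Gw2 = (8, 13)
w2·Gw2 = 3·8 + 5·13 = 89; w2·w2 = 3·3 + 5·5 = 34
λ ≈ 89/34 = 2.61765

2.61765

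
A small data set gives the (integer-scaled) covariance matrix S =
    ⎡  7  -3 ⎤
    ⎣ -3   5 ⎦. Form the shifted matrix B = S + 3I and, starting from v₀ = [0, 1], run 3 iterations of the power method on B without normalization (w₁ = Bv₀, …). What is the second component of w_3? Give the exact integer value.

B = S + 3I has rows (10, -3); (-3, 8)
w1 = Bv₀ = (10·0 + (-3)·1; (-3)·0 + 8·1) = (-3, 8)
w2 = Bw1 = (10·(-3) + (-3)·8; (-3)·(-3) + 8·8) = (-54, 73)
w3 = Bw2 = (-759, 746)
Requested component of w3: 746

746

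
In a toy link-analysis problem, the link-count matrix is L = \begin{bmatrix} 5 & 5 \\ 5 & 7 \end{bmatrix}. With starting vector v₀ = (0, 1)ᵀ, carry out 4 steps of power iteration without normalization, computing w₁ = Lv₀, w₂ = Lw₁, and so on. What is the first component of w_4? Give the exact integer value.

w1 = Lv₀ = (5, 7)
w2 = Lw1 = (60, 74)
w3 = Lw2 = (670, 818)
w4 = Lw3 = (7440, 9076)
The requested component of w4 is 7440.

7440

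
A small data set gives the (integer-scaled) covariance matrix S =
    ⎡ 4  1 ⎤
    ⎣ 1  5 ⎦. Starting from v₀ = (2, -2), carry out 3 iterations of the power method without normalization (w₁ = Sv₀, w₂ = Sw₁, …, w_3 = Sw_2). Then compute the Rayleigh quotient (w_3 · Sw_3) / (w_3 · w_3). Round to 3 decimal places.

4.588

w1 = Sv₀ = (4·2 + 1·(-2); 1·2 + 5·(-2)) = (6, -8)
w2 = Sw1 = (4·6 + 1·(-8); 1·6 + 5·(-8)) = (16, -34)
w3 = Sw2 = (30, -154)
Sw3 = (-34, -740)
w3·Sw3 = 30·(-34) + (-154)·(-740) = 112940; w3·w3 = 30·30 + (-154)·(-154) = 24616
λ ≈ 112940/24616 = 4.588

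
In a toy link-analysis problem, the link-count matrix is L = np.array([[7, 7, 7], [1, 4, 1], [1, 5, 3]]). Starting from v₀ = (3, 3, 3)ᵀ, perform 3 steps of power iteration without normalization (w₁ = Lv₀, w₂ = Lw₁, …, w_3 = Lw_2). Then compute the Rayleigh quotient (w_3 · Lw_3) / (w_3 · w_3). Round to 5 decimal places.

λ ≈ 10.37176

w1 = Lv₀ = (7·3 + 7·3 + 7·3; 1·3 + 4·3 + 1·3; 1·3 + 5·3 + 3·3) = (63, 18, 27)
w2 = Lw1 = (7·63 + 7·18 + 7·27; 1·63 + 4·18 + 1·27; 1·63 + 5·18 + 3·27) = (756, 162, 234)
w3 = Lw2 = (8064, 1638, 2268)
Lw3 = (83790, 16884, 23058)
w3·Lw3 = 8064·83790 + 1638·16884 + 2268·23058 = 755634096; w3·w3 = 8064·8064 + 1638·1638 + 2268·2268 = 72854964
λ ≈ 755634096/72854964 = 10.37176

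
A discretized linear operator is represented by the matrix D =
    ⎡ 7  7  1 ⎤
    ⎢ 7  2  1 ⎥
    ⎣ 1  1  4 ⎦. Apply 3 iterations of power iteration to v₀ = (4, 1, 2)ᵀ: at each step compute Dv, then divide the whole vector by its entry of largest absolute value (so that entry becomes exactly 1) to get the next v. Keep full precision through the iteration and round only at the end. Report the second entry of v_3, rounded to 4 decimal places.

Dv0 = (37.00000, 32.00000, 13.00000); divide by 37.00000 → v1 = (1.00000, 0.86486, 0.35135)
Dv1 = (13.40541, 9.08108, 3.27027); divide by 13.40541 → v2 = (1.00000, 0.67742, 0.24395)
Dv2 = (11.98589, 8.59879, 2.65323); divide by 11.98589 → v3 = (1.00000, 0.71741, 0.22136)
Requested entry of v3: 4265/5945 = 0.7174

0.7174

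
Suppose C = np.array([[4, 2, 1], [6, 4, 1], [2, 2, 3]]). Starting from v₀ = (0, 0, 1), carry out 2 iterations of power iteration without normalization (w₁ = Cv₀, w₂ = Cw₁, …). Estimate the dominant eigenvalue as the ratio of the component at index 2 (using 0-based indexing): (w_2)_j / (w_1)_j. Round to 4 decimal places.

4.3333

w1 = Cv₀ = (4·0 + 2·0 + 1·1; 6·0 + 4·0 + 1·1; 2·0 + 2·0 + 3·1) = (1, 1, 3)
w2 = Cw1 = (4·1 + 2·1 + 1·3; 6·1 + 4·1 + 1·3; 2·1 + 2·1 + 3·3) = (9, 13, 13)
Ratio at component: 13 / 3 = 4.3333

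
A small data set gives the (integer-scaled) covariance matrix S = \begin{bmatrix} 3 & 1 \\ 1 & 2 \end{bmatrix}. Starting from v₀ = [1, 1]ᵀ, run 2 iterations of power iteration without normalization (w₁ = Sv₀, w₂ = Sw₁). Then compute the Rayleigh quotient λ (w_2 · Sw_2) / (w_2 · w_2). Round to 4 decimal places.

w1 = Sv₀ = (3·1 + 1·1; 1·1 + 2·1) = (4, 3)
w2 = Sw1 = (3·4 + 1·3; 1·4 + 2·3) = (15, 10)
Sw2 = (55, 35)
w2·Sw2 = 15·55 + 10·35 = 1175; w2·w2 = 15·15 + 10·10 = 325
λ ≈ 1175/325 = 3.6154

3.6154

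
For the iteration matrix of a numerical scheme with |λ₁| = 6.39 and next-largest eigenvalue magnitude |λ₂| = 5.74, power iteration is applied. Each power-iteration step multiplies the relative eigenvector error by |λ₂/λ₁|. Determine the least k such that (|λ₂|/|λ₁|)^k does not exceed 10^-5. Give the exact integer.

108

|λ₂/λ₁| = 5.74/6.39 = 0.89828
Need k ≥ ln(10^-5) / ln(0.89828) = -11.5129 / -0.1073 ≈ 107.322
Smallest integer k satisfying the bound: 108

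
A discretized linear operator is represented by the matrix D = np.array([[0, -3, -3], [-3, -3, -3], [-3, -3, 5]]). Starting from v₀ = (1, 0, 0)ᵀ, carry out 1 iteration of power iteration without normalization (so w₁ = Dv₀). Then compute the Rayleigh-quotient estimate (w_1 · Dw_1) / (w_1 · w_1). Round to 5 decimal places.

w1 = Dv₀ = (0, -3, -3)
Dw1 = (18, 18, -6)
w1·Dw1 = 0·18 + (-3)·18 + (-3)·(-6) = -36; w1·w1 = 0·0 + (-3)·(-3) + (-3)·(-3) = 18
λ ≈ -36/18 = -2.00000

-2.00000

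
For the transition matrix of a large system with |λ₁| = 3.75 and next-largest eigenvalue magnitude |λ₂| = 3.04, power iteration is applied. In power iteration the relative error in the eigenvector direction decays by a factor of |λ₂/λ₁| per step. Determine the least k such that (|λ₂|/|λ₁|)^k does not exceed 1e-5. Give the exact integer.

55

|λ₂/λ₁| = 3.04/3.75 = 0.81067
Need k ≥ ln(1e-5) / ln(0.81067) = -11.5129 / -0.2099 ≈ 54.850
Smallest integer k satisfying the bound: 55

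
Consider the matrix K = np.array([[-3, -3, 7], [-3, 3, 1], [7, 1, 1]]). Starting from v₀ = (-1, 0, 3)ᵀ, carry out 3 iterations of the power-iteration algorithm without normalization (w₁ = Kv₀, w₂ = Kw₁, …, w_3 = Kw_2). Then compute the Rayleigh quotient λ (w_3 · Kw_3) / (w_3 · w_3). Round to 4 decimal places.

w1 = Kv₀ = ((-3)·(-1) + (-3)·0 + 7·3; (-3)·(-1) + 3·0 + 1·3; 7·(-1) + 1·0 + 1·3) = (24, 6, -4)
w2 = Kw1 = ((-3)·24 + (-3)·6 + 7·(-4); (-3)·24 + 3·6 + 1·(-4); 7·24 + 1·6 + 1·(-4)) = (-118, -58, 170)
w3 = Kw2 = (1718, 350, -714)
Kw3 = (-11202, -4818, 11662)
w3·Kw3 = 1718·(-11202) + 350·(-4818) + (-714)·11662 = -29258004; w3·w3 = 1718·1718 + 350·350 + (-714)·(-714) = 3583820
λ ≈ -29258004/3583820 = -8.1639

λ ≈ -8.1639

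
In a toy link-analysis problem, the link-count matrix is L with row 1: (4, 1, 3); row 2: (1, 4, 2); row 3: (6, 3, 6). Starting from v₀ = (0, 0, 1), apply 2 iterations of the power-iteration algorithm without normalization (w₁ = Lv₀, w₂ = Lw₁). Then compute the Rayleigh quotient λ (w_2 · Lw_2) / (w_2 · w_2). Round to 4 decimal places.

10.3753

w1 = Lv₀ = (4·0 + 1·0 + 3·1; 1·0 + 4·0 + 2·1; 6·0 + 3·0 + 6·1) = (3, 2, 6)
w2 = Lw1 = (4·3 + 1·2 + 3·6; 1·3 + 4·2 + 2·6; 6·3 + 3·2 + 6·6) = (32, 23, 60)
Lw2 = (331, 244, 621)
w2·Lw2 = 32·331 + 23·244 + 60·621 = 53464; w2·w2 = 32·32 + 23·23 + 60·60 = 5153
λ ≈ 53464/5153 = 10.3753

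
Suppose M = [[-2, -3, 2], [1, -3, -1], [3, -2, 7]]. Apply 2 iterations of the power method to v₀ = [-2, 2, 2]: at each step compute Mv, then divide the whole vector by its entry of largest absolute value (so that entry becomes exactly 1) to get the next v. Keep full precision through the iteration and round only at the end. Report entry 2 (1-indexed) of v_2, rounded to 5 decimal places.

0.51852

Mv0 = (2.000000, -10.000000, 4.000000); divide by -10.000000 → v1 = (-0.200000, 1.000000, -0.400000)
Mv1 = (-3.400000, -2.800000, -5.400000); divide by -5.400000 → v2 = (0.629630, 0.518519, 1.000000)
Requested entry of v2: 28/54 = 0.51852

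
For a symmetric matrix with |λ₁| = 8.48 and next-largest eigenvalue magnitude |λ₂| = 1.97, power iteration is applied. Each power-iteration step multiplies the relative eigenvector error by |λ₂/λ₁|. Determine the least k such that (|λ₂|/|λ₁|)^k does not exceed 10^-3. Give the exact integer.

5

|λ₂/λ₁| = 1.97/8.48 = 0.23231
Need k ≥ ln(10^-3) / ln(0.23231) = -6.9078 / -1.4597 ≈ 4.732
Smallest integer k satisfying the bound: 5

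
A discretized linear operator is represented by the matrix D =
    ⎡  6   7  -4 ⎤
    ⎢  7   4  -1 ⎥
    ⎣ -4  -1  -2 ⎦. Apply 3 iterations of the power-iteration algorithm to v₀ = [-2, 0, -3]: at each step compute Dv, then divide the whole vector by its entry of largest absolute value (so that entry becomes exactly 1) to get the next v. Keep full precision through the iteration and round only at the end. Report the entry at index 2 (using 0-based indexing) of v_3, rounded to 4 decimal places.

-0.5445

Dv0 = (0.00000, -11.00000, 14.00000); divide by 14.00000 → v1 = (0.00000, -0.78571, 1.00000)
Dv1 = (-9.50000, -4.14286, -1.21429); divide by -9.50000 → v2 = (1.00000, 0.43609, 0.12782)
Dv2 = (8.54135, 8.61654, -4.69173); divide by 8.61654 → v3 = (0.99127, 1.00000, -0.54450)
Requested entry of v3: 624/-1146 = -0.5445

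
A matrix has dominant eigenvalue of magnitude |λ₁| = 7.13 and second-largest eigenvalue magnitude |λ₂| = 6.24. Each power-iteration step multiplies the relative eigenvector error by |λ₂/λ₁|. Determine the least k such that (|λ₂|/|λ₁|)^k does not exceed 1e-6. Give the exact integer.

|λ₂/λ₁| = 6.24/7.13 = 0.87518
Need k ≥ ln(1e-6) / ln(0.87518) = -13.8155 / -0.1333 ≈ 103.618
Smallest integer k satisfying the bound: 104

104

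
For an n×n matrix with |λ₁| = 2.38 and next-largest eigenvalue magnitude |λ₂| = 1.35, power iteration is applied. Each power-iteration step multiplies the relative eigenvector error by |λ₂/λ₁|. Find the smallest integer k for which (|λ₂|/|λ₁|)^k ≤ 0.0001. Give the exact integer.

|λ₂/λ₁| = 1.35/2.38 = 0.56723
Need k ≥ ln(0.0001) / ln(0.56723) = -9.2103 / -0.5670 ≈ 16.244
Smallest integer k satisfying the bound: 17

17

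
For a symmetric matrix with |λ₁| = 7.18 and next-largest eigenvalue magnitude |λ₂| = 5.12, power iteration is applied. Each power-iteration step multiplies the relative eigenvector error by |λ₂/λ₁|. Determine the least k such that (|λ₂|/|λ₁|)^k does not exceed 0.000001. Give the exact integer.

|λ₂/λ₁| = 5.12/7.18 = 0.71309
Need k ≥ ln(0.000001) / ln(0.71309) = -13.8155 / -0.3381 ≈ 40.857
Smallest integer k satisfying the bound: 41

41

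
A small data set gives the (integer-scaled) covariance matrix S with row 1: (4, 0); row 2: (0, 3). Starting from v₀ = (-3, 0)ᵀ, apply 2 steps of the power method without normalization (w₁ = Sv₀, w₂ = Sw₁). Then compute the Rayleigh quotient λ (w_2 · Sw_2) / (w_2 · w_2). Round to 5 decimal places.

w1 = Sv₀ = (-12, 0)
w2 = Sw1 = (-48, 0)
Sw2 = (-192, 0)
w2·Sw2 = (-48)·(-192) + 0·0 = 9216; w2·w2 = (-48)·(-48) + 0·0 = 2304
λ ≈ 9216/2304 = 4.00000

λ ≈ 4.00000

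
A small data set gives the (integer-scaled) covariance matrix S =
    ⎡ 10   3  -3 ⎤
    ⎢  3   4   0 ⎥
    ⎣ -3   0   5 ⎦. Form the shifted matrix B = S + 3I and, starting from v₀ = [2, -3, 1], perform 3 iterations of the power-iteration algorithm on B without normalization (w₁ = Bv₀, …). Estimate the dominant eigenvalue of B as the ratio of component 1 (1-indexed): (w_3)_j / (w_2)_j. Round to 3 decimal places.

μ ≈ 12.153

B = S + 3I has rows (13, 3, -3); (3, 7, 0); (-3, 0, 8)
w1 = Bv₀ = (13·2 + 3·(-3) + (-3)·1; 3·2 + 7·(-3) + 0·1; (-3)·2 + 0·(-3) + 8·1) = (14, -15, 2)
w2 = Bw1 = (13·14 + 3·(-15) + (-3)·2; 3·14 + 7·(-15) + 0·2; (-3)·14 + 0·(-15) + 8·2) = (131, -63, -26)
w3 = Bw2 = (1592, -48, -601)
Ratio: 1592/131 = 12.153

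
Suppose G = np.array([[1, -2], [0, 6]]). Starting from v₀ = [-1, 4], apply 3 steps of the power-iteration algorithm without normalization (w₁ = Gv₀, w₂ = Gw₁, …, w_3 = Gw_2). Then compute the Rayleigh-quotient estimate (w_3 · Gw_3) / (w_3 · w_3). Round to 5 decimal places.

w1 = Gv₀ = (-9, 24)
w2 = Gw1 = (-57, 144)
w3 = Gw2 = (-345, 864)
Gw3 = (-2073, 5184)
w3·Gw3 = (-345)·(-2073) + 864·5184 = 5194161; w3·w3 = (-345)·(-345) + 864·864 = 865521
λ ≈ 5194161/865521 = 6.00120

6.00120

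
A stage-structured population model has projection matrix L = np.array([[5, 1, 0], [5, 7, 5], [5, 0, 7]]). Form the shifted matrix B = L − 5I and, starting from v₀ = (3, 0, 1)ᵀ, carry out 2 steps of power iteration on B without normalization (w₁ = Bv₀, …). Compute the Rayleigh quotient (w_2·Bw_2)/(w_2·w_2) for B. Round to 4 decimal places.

μ ≈ 4.2612

B = L − 5I has rows (0, 1, 0); (5, 2, 5); (5, 0, 2)
w1 = Bv₀ = (0, 20, 17)
w2 = Bw1 = (20, 125, 34)
Bw2 = (125, 520, 168)
w2·Bw2 = 73212; w2·w2 = 17181; μ ≈ 73212/17181 = 4.2612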